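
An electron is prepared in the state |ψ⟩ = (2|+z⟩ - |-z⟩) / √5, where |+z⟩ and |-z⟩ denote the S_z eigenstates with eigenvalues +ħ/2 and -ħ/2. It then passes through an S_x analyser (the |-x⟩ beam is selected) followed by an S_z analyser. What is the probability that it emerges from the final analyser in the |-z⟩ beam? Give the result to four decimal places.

0.4500

First analyser (S_x): P(|-x⟩) = |⟨-x|ψ⟩|² = 9/10.
After stage 1 the state is |-x⟩; P(|-z⟩) = |⟨-z|-x⟩|² = 1/2.
Joint probability = 9/10 × 1/2 = 0.4500.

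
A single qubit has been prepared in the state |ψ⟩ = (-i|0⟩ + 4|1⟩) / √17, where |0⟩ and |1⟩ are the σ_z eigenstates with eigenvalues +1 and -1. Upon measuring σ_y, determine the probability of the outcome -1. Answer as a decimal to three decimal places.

0.265

|-y⟩ = (|0⟩ - i|1⟩)/√2, so ⟨-y|ψ⟩ = (3i) / (√2·√17).
P = |3i|² / 34 = 9/34.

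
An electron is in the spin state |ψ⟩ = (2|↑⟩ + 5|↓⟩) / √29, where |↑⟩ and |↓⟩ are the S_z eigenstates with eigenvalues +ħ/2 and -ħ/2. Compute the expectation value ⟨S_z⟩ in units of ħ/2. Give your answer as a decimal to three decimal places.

⟨σ_z⟩ = |a|² - |b|² divided by |a|²+|b|², with a, b the |↑⟩, |↓⟩ amplitudes.
= (4 - 25)/29 = -21/29.
⟨S_z⟩ = (ħ/2)·⟨σ_z⟩.

-0.724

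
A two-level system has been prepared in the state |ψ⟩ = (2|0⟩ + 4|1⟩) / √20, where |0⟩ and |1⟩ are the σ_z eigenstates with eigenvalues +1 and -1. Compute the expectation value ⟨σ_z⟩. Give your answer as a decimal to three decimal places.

-0.600

⟨σ_z⟩ = |a|² - |b|² divided by |a|²+|b|², with a, b the |0⟩, |1⟩ amplitudes.
= (4 - 16)/20 = -12/20.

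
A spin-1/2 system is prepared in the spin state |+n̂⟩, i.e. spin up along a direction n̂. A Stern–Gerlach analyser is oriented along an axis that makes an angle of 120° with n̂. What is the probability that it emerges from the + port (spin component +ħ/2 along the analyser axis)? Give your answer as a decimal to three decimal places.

For spin-½, the probability of finding spin-up along an axis at angle θ to the initial spin direction is cos²(θ/2); spin-down is sin²(θ/2).
θ = 120°, so P = cos²(60°) ≈ 0.250.

0.250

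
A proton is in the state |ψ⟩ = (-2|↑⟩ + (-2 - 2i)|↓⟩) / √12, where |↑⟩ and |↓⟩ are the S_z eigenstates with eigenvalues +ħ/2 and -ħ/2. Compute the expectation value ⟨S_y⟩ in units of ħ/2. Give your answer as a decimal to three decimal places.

0.667

⟨σ_y⟩ = 2 Im(a* b)/(|a|²+|b|²) with a = -2, b = (-2 - 2i).
a* b = (4 + 4i), so ⟨σ_y⟩ = 8/12.
⟨S_y⟩ = (ħ/2)·⟨σ_y⟩.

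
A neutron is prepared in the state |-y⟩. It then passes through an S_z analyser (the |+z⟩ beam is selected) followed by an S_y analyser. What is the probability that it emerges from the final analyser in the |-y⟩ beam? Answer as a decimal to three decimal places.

0.250

First analyser (S_z): from |-y⟩, P(|+z⟩) = 1/2.
After stage 1 the state is |+z⟩; P(|-y⟩) = |⟨-y|+z⟩|² = 1/2.
Joint probability = 1/2 × 1/2 = 0.250.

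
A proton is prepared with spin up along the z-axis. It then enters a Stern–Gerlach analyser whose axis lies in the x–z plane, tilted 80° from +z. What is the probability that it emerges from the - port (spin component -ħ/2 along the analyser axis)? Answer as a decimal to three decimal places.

For spin-½, the probability of finding spin-up along an axis at angle θ to the initial spin direction is cos²(θ/2); spin-down is sin²(θ/2).
θ = 80°, so P = sin²(40°) ≈ 0.413.

0.413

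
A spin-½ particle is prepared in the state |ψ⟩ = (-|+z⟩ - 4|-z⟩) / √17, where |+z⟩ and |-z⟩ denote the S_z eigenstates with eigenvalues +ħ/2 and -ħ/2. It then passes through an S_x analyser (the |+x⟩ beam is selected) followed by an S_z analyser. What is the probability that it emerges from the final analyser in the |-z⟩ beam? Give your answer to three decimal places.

0.368

First analyser (S_x): P(|+x⟩) = |⟨+x|ψ⟩|² = 25/34.
After stage 1 the state is |+x⟩; P(|-z⟩) = |⟨-z|+x⟩|² = 1/2.
Joint probability = 25/34 × 1/2 = 0.368.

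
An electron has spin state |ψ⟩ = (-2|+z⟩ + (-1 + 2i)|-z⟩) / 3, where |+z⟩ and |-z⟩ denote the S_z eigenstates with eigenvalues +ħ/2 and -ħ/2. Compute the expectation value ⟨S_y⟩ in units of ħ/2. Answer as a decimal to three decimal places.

-0.889

⟨σ_y⟩ = 2 Im(a* b)/(|a|²+|b|²) with a = -2, b = (-1 + 2i).
a* b = (2 - 4i), so ⟨σ_y⟩ = -8/9.
⟨S_y⟩ = (ħ/2)·⟨σ_y⟩.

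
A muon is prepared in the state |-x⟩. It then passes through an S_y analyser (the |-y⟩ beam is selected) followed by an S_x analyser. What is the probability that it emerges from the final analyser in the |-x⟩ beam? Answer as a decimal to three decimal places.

0.250

First analyser (S_y): from |-x⟩, P(|-y⟩) = 1/2.
After stage 1 the state is |-y⟩; P(|-x⟩) = |⟨-x|-y⟩|² = 1/2.
Joint probability = 1/2 × 1/2 = 0.250.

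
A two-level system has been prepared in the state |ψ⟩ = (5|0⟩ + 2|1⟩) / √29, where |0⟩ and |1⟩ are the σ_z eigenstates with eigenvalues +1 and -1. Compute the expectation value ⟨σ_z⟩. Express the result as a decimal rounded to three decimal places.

⟨σ_z⟩ = |a|² - |b|² divided by |a|²+|b|², with a, b the |0⟩, |1⟩ amplitudes.
= (25 - 4)/29 = 21/29.

0.724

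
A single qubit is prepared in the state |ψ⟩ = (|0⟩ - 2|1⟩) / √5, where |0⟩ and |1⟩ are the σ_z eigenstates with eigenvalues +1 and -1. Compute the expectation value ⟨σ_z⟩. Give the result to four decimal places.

-0.6000

⟨σ_z⟩ = |a|² - |b|² divided by |a|²+|b|², with a, b the |0⟩, |1⟩ amplitudes.
= (1 - 4)/5 = -3/5.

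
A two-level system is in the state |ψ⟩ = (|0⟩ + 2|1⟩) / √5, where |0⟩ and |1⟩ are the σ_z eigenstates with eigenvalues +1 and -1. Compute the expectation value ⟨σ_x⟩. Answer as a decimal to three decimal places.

⟨σ_x⟩ = 2 Re(a* b)/(|a|²+|b|²) with a = 1, b = 2.
a* b = 2, so ⟨σ_x⟩ = 4/5.

0.800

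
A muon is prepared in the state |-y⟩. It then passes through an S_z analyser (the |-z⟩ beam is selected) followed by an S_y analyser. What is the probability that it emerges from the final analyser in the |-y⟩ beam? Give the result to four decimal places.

0.2500

First analyser (S_z): from |-y⟩, P(|-z⟩) = 1/2.
After stage 1 the state is |-z⟩; P(|-y⟩) = |⟨-y|-z⟩|² = 1/2.
Joint probability = 1/2 × 1/2 = 0.2500.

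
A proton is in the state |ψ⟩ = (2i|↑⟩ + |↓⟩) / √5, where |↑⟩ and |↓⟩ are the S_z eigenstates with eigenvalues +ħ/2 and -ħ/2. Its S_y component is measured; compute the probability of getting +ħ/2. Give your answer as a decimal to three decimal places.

0.100

|+y⟩ = (|↑⟩ + i|↓⟩)/√2, so ⟨+y|ψ⟩ = (i) / (√2·√5).
P = |i|² / 10 = 1/10.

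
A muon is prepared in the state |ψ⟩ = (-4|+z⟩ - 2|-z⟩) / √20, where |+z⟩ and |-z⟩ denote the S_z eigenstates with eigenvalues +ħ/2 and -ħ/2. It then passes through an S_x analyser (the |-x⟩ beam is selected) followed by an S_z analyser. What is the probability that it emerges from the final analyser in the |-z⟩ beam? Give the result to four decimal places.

First analyser (S_x): P(|-x⟩) = |⟨-x|ψ⟩|² = 4/40.
After stage 1 the state is |-x⟩; P(|-z⟩) = |⟨-z|-x⟩|² = 1/2.
Joint probability = 4/40 × 1/2 = 0.0500.

0.0500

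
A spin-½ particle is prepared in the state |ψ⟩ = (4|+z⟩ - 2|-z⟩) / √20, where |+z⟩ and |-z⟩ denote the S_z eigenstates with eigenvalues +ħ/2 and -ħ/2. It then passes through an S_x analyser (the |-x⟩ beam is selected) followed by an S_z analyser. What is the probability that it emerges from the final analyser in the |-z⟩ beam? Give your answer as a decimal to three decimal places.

0.450

First analyser (S_x): P(|-x⟩) = |⟨-x|ψ⟩|² = 36/40.
After stage 1 the state is |-x⟩; P(|-z⟩) = |⟨-z|-x⟩|² = 1/2.
Joint probability = 36/40 × 1/2 = 0.450.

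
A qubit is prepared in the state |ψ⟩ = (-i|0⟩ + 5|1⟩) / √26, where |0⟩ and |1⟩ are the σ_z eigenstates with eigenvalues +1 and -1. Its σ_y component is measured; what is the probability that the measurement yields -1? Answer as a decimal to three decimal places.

0.308

|-y⟩ = (|0⟩ - i|1⟩)/√2, so ⟨-y|ψ⟩ = (4i) / (√2·√26).
P = |4i|² / 52 = 16/52.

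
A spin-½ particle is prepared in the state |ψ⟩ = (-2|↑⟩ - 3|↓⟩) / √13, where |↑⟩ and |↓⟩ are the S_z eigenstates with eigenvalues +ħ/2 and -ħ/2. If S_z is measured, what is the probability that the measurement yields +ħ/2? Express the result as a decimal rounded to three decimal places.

0.308

The +ħ/2 outcome corresponds to |↑⟩. Its amplitude in |ψ⟩ is -2/√13.
P = |-2|² / 13 = 4/13.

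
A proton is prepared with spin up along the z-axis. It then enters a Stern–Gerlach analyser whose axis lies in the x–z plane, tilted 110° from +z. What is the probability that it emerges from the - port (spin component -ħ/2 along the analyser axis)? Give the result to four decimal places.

0.6710

For spin-½, the probability of finding spin-up along an axis at angle θ to the initial spin direction is cos²(θ/2); spin-down is sin²(θ/2).
θ = 110°, so P = sin²(55°) ≈ 0.6710.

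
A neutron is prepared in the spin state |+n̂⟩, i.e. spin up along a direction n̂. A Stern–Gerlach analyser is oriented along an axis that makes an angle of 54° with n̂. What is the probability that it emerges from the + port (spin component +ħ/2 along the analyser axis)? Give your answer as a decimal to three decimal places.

0.794

For spin-½, the probability of finding spin-up along an axis at angle θ to the initial spin direction is cos²(θ/2); spin-down is sin²(θ/2).
θ = 54°, so P = cos²(27°) ≈ 0.794.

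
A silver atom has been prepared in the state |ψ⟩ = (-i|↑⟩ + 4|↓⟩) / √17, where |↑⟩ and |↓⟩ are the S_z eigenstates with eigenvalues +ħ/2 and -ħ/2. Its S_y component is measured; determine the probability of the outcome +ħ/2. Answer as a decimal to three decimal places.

|+y⟩ = (|↑⟩ + i|↓⟩)/√2, so ⟨+y|ψ⟩ = (-5i) / (√2·√17).
P = |-5i|² / 34 = 25/34.

0.735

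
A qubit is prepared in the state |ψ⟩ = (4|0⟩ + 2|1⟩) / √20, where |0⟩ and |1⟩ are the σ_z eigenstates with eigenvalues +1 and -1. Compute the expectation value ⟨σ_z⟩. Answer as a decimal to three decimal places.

⟨σ_z⟩ = |a|² - |b|² divided by |a|²+|b|², with a, b the |0⟩, |1⟩ amplitudes.
= (16 - 4)/20 = 12/20.

0.600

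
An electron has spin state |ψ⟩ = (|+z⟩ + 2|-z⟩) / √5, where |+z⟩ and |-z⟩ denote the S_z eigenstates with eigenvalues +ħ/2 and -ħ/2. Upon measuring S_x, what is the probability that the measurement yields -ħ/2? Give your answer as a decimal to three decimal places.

|-x⟩ = (|+z⟩ - |-z⟩)/√2, so ⟨-x|ψ⟩ = (-1) / (√2·√5).
P = |-1|² / 10 = 1/10.

0.100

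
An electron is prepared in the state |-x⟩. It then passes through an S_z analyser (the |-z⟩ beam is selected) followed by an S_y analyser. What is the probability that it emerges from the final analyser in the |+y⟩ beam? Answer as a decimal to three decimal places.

First analyser (S_z): from |-x⟩, P(|-z⟩) = 1/2.
After stage 1 the state is |-z⟩; P(|+y⟩) = |⟨+y|-z⟩|² = 1/2.
Joint probability = 1/2 × 1/2 = 0.250.

0.250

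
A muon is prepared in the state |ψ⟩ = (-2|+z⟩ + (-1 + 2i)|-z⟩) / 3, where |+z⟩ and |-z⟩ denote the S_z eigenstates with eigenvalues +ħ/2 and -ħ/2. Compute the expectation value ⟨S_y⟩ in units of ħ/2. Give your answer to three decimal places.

-0.889

⟨σ_y⟩ = 2 Im(a* b)/(|a|²+|b|²) with a = -2, b = (-1 + 2i).
a* b = (2 - 4i), so ⟨σ_y⟩ = -8/9.
⟨S_y⟩ = (ħ/2)·⟨σ_y⟩.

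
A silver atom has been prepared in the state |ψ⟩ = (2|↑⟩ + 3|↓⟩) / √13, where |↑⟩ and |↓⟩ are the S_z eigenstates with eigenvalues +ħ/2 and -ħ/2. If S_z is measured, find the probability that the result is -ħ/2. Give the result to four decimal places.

0.6923

The -ħ/2 outcome corresponds to |↓⟩. Its amplitude in |ψ⟩ is 3/√13.
P = |3|² / 13 = 9/13.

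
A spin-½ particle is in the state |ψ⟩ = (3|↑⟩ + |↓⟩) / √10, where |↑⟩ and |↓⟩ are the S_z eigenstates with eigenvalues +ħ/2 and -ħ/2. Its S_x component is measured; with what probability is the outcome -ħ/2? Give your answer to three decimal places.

|-x⟩ = (|↑⟩ - |↓⟩)/√2, so ⟨-x|ψ⟩ = (2) / (√2·√10).
P = |2|² / 20 = 4/20.

0.200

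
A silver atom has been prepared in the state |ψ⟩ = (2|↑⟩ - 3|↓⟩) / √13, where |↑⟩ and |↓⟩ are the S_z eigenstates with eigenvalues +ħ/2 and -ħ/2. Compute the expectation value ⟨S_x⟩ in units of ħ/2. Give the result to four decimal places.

-0.9231

⟨σ_x⟩ = 2 Re(a* b)/(|a|²+|b|²) with a = 2, b = -3.
a* b = -6, so ⟨σ_x⟩ = -12/13.
⟨S_x⟩ = (ħ/2)·⟨σ_x⟩.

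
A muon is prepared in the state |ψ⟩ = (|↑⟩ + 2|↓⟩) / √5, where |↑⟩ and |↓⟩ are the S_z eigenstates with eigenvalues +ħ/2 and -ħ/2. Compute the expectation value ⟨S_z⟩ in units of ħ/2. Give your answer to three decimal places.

-0.600

⟨σ_z⟩ = |a|² - |b|² divided by |a|²+|b|², with a, b the |↑⟩, |↓⟩ amplitudes.
= (1 - 4)/5 = -3/5.
⟨S_z⟩ = (ħ/2)·⟨σ_z⟩.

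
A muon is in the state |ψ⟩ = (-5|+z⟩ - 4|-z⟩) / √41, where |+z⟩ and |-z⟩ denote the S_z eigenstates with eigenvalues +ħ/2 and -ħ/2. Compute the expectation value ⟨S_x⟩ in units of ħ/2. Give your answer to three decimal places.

⟨σ_x⟩ = 2 Re(a* b)/(|a|²+|b|²) with a = -5, b = -4.
a* b = 20, so ⟨σ_x⟩ = 40/41.
⟨S_x⟩ = (ħ/2)·⟨σ_x⟩.

0.976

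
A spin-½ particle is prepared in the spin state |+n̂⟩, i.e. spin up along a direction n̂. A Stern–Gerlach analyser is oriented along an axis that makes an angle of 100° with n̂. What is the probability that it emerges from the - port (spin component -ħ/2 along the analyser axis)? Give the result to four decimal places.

0.5868

For spin-½, the probability of finding spin-up along an axis at angle θ to the initial spin direction is cos²(θ/2); spin-down is sin²(θ/2).
θ = 100°, so P = sin²(50°) ≈ 0.5868.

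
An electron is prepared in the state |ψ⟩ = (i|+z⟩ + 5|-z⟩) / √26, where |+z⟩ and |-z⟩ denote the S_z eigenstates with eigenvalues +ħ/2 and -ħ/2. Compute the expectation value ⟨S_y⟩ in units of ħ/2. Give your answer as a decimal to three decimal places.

⟨σ_y⟩ = 2 Im(a* b)/(|a|²+|b|²) with a = i, b = 5.
a* b = -5i, so ⟨σ_y⟩ = -10/26.
⟨S_y⟩ = (ħ/2)·⟨σ_y⟩.

-0.385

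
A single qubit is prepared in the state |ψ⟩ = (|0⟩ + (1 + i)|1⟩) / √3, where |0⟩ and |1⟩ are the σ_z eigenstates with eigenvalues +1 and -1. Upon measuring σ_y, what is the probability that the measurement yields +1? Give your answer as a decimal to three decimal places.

0.833

|+y⟩ = (|0⟩ + i|1⟩)/√2, so ⟨+y|ψ⟩ = (2 - i) / (√2·√3).
P = |2 - i|² / 6 = 5/6.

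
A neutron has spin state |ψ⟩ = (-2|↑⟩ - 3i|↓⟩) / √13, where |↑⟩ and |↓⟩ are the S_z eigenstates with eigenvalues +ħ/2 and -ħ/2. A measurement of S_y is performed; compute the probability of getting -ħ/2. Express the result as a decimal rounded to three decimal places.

|-y⟩ = (|↑⟩ - i|↓⟩)/√2, so ⟨-y|ψ⟩ = (1) / (√2·√13).
P = |1|² / 26 = 1/26.

0.038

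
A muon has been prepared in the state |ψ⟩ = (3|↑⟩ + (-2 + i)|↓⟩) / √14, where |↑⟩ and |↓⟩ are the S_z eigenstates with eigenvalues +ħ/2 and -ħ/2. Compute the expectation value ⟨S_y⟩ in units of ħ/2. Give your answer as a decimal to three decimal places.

⟨σ_y⟩ = 2 Im(a* b)/(|a|²+|b|²) with a = 3, b = (-2 + i).
a* b = (-6 + 3i), so ⟨σ_y⟩ = 6/14.
⟨S_y⟩ = (ħ/2)·⟨σ_y⟩.

0.429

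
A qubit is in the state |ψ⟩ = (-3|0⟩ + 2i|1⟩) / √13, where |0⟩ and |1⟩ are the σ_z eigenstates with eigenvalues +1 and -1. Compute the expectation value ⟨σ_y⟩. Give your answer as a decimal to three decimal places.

⟨σ_y⟩ = 2 Im(a* b)/(|a|²+|b|²) with a = -3, b = 2i.
a* b = -6i, so ⟨σ_y⟩ = -12/13.

-0.923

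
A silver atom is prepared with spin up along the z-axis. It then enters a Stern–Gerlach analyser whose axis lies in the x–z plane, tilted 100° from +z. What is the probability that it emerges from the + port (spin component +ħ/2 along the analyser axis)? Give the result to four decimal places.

0.4132

For spin-½, the probability of finding spin-up along an axis at angle θ to the initial spin direction is cos²(θ/2); spin-down is sin²(θ/2).
θ = 100°, so P = cos²(50°) ≈ 0.4132.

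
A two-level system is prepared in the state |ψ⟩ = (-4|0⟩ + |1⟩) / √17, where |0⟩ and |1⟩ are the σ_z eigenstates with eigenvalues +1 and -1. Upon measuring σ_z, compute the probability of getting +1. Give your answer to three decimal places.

0.941

The +1 outcome corresponds to |0⟩. Its amplitude in |ψ⟩ is -4/√17.
P = |-4|² / 17 = 16/17.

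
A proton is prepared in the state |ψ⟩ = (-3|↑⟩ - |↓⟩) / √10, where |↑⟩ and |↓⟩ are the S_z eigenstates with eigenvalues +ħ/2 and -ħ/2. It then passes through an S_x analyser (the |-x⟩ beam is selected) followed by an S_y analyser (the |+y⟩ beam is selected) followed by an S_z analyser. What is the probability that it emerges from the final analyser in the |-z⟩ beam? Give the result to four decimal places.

First analyser (S_x): P(|-x⟩) = |⟨-x|ψ⟩|² = 4/20.
After stage 1 the state is |-x⟩; P(|+y⟩) = |⟨+y|-x⟩|² = 1/2.
After stage 2 the state is |+y⟩; P(|-z⟩) = |⟨-z|+y⟩|² = 1/2.
Joint probability = 4/20 × 1/2 × 1/2 = 0.0500.

0.0500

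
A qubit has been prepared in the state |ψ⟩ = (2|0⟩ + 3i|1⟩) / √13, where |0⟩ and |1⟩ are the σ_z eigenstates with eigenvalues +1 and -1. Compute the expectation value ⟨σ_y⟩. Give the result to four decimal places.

0.9231

⟨σ_y⟩ = 2 Im(a* b)/(|a|²+|b|²) with a = 2, b = 3i.
a* b = 6i, so ⟨σ_y⟩ = 12/13.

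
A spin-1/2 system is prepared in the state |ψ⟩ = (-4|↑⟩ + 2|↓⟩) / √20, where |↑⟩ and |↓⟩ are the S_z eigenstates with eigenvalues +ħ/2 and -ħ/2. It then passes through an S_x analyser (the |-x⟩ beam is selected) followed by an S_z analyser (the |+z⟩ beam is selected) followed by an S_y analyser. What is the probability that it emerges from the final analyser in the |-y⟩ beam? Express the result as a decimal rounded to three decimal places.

0.225

First analyser (S_x): P(|-x⟩) = |⟨-x|ψ⟩|² = 36/40.
After stage 1 the state is |-x⟩; P(|+z⟩) = |⟨+z|-x⟩|² = 1/2.
After stage 2 the state is |+z⟩; P(|-y⟩) = |⟨-y|+z⟩|² = 1/2.
Joint probability = 36/40 × 1/2 × 1/2 = 0.225.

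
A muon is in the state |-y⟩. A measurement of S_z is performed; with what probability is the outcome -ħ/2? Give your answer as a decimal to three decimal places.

In the S_z basis, |-y⟩ = (|↑⟩ - i|↓⟩)/√2 and |-z⟩ = |↓⟩.
|⟨-z|-y⟩|² = 1/2.

0.500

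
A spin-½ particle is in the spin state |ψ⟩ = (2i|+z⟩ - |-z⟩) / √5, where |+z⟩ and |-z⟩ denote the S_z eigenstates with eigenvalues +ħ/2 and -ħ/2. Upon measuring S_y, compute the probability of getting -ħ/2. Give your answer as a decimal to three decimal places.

|-y⟩ = (|+z⟩ - i|-z⟩)/√2, so ⟨-y|ψ⟩ = (i) / (√2·√5).
P = |i|² / 10 = 1/10.

0.100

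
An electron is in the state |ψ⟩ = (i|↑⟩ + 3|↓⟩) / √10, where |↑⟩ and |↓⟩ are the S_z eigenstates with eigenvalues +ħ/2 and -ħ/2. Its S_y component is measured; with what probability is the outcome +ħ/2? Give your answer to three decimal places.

|+y⟩ = (|↑⟩ + i|↓⟩)/√2, so ⟨+y|ψ⟩ = (-2i) / (√2·√10).
P = |-2i|² / 20 = 4/20.

0.200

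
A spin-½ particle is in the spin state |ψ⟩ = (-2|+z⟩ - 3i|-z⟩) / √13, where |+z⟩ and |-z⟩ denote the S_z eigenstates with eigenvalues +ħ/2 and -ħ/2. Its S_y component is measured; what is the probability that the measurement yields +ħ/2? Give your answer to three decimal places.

|+y⟩ = (|+z⟩ + i|-z⟩)/√2, so ⟨+y|ψ⟩ = (-5) / (√2·√13).
P = |-5|² / 26 = 25/26.

0.962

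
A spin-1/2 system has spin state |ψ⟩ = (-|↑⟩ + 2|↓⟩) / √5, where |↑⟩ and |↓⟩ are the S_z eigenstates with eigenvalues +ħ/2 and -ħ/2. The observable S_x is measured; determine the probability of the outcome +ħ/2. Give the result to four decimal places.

0.1000

|+x⟩ = (|↑⟩ + |↓⟩)/√2, so ⟨+x|ψ⟩ = (1) / (√2·√5).
P = |1|² / 10 = 1/10.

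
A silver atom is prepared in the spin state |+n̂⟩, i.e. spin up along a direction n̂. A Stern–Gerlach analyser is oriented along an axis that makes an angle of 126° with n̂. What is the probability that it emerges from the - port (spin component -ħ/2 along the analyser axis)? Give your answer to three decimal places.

0.794

For spin-½, the probability of finding spin-up along an axis at angle θ to the initial spin direction is cos²(θ/2); spin-down is sin²(θ/2).
θ = 126°, so P = sin²(63°) ≈ 0.794.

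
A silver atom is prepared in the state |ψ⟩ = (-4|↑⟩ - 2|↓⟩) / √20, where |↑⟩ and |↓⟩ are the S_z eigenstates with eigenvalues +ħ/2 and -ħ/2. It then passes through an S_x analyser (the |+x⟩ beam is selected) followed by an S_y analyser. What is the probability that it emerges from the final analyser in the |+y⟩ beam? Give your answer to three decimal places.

0.450

First analyser (S_x): P(|+x⟩) = |⟨+x|ψ⟩|² = 36/40.
After stage 1 the state is |+x⟩; P(|+y⟩) = |⟨+y|+x⟩|² = 1/2.
Joint probability = 36/40 × 1/2 = 0.450.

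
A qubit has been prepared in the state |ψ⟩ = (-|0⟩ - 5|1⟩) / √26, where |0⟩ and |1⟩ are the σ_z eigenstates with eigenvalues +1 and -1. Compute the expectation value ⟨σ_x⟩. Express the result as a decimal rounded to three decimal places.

0.385

⟨σ_x⟩ = 2 Re(a* b)/(|a|²+|b|²) with a = -1, b = -5.
a* b = 5, so ⟨σ_x⟩ = 10/26.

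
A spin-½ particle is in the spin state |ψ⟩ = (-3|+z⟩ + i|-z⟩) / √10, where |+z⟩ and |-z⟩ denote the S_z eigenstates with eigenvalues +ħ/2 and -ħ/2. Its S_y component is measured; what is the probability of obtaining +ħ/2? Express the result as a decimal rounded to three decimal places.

|+y⟩ = (|+z⟩ + i|-z⟩)/√2, so ⟨+y|ψ⟩ = (-2) / (√2·√10).
P = |-2|² / 20 = 4/20.

0.200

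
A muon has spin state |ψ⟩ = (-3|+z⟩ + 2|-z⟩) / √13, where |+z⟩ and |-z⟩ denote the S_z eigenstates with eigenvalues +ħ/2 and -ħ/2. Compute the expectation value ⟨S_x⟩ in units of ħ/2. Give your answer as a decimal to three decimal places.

-0.923

⟨σ_x⟩ = 2 Re(a* b)/(|a|²+|b|²) with a = -3, b = 2.
a* b = -6, so ⟨σ_x⟩ = -12/13.
⟨S_x⟩ = (ħ/2)·⟨σ_x⟩.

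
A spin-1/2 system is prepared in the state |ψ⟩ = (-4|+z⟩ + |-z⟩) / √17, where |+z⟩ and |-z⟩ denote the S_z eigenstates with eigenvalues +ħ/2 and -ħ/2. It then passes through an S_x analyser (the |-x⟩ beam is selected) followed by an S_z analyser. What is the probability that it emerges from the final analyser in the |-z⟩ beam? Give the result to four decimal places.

First analyser (S_x): P(|-x⟩) = |⟨-x|ψ⟩|² = 25/34.
After stage 1 the state is |-x⟩; P(|-z⟩) = |⟨-z|-x⟩|² = 1/2.
Joint probability = 25/34 × 1/2 = 0.3676.

0.3676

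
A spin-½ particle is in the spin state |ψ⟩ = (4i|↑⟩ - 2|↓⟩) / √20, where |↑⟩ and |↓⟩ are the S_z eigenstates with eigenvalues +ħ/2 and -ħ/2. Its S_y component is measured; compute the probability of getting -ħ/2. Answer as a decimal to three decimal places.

0.100

|-y⟩ = (|↑⟩ - i|↓⟩)/√2, so ⟨-y|ψ⟩ = (2i) / (√2·√20).
P = |2i|² / 40 = 4/40.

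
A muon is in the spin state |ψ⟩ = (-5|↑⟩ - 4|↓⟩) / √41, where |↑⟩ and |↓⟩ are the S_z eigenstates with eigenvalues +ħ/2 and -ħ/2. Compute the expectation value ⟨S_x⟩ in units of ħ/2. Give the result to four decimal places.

0.9756

⟨σ_x⟩ = 2 Re(a* b)/(|a|²+|b|²) with a = -5, b = -4.
a* b = 20, so ⟨σ_x⟩ = 40/41.
⟨S_x⟩ = (ħ/2)·⟨σ_x⟩.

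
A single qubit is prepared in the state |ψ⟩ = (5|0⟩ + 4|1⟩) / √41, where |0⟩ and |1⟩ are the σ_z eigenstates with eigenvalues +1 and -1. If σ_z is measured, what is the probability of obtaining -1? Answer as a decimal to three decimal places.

The -1 outcome corresponds to |1⟩. Its amplitude in |ψ⟩ is 4/√41.
P = |4|² / 41 = 16/41.

0.390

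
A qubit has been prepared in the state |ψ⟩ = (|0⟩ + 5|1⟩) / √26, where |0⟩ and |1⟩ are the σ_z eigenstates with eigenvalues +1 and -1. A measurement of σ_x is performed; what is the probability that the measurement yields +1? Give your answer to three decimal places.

0.692

|+x⟩ = (|0⟩ + |1⟩)/√2, so ⟨+x|ψ⟩ = (6) / (√2·√26).
P = |6|² / 52 = 36/52.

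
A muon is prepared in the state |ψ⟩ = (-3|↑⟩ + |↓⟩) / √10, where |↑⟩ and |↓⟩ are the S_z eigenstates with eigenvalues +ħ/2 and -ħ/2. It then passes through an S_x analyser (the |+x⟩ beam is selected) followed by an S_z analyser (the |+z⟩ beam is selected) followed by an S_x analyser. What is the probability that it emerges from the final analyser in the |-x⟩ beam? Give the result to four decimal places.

First analyser (S_x): P(|+x⟩) = |⟨+x|ψ⟩|² = 4/20.
After stage 1 the state is |+x⟩; P(|+z⟩) = |⟨+z|+x⟩|² = 1/2.
After stage 2 the state is |+z⟩; P(|-x⟩) = |⟨-x|+z⟩|² = 1/2.
Joint probability = 4/20 × 1/2 × 1/2 = 0.0500.

0.0500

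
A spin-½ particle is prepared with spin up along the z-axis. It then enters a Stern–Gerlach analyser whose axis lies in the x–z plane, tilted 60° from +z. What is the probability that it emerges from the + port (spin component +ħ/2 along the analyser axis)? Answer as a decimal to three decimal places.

0.750

For spin-½, the probability of finding spin-up along an axis at angle θ to the initial spin direction is cos²(θ/2); spin-down is sin²(θ/2).
θ = 60°, so P = cos²(30°) ≈ 0.750.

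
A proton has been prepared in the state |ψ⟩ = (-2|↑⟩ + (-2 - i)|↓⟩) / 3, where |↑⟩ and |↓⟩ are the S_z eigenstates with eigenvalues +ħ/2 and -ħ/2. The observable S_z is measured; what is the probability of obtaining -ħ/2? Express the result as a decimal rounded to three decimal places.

0.556

The -ħ/2 outcome corresponds to |↓⟩. Its amplitude in |ψ⟩ is (-2 - i)/3.
P = |-2 - i|² / 9 = 5/9.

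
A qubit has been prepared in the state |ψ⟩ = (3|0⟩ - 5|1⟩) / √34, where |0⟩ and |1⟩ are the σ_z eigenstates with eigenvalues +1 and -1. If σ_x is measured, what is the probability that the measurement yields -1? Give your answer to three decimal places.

0.941

|-x⟩ = (|0⟩ - |1⟩)/√2, so ⟨-x|ψ⟩ = (8) / (√2·√34).
P = |8|² / 68 = 64/68.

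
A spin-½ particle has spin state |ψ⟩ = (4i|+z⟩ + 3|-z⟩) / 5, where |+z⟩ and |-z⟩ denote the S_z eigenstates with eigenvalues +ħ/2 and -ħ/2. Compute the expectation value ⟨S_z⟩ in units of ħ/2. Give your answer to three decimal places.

0.280

⟨σ_z⟩ = |a|² - |b|² divided by |a|²+|b|², with a, b the |+z⟩, |-z⟩ amplitudes.
= (16 - 9)/25 = 7/25.
⟨S_z⟩ = (ħ/2)·⟨σ_z⟩.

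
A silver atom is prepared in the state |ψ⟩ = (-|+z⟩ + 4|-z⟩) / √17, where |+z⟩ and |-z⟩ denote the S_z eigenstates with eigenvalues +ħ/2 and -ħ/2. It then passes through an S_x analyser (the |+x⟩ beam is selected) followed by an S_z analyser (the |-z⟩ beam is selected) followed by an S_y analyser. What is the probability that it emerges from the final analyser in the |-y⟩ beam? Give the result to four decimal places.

First analyser (S_x): P(|+x⟩) = |⟨+x|ψ⟩|² = 9/34.
After stage 1 the state is |+x⟩; P(|-z⟩) = |⟨-z|+x⟩|² = 1/2.
After stage 2 the state is |-z⟩; P(|-y⟩) = |⟨-y|-z⟩|² = 1/2.
Joint probability = 9/34 × 1/2 × 1/2 = 0.0662.

0.0662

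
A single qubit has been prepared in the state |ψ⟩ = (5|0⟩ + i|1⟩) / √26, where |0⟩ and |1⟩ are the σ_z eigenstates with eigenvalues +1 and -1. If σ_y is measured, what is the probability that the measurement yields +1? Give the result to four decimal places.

|+y⟩ = (|0⟩ + i|1⟩)/√2, so ⟨+y|ψ⟩ = (6) / (√2·√26).
P = |6|² / 52 = 36/52.

0.6923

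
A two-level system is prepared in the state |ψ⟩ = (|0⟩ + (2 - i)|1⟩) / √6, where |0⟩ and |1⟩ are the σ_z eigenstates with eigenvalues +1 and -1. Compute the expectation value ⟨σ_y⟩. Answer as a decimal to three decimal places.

-0.333

⟨σ_y⟩ = 2 Im(a* b)/(|a|²+|b|²) with a = 1, b = (2 - i).
a* b = (2 - i), so ⟨σ_y⟩ = -2/6.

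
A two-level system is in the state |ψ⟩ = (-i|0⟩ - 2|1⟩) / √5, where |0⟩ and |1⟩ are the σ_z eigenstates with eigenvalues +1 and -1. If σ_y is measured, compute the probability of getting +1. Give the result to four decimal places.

|+y⟩ = (|0⟩ + i|1⟩)/√2, so ⟨+y|ψ⟩ = (i) / (√2·√5).
P = |i|² / 10 = 1/10.

0.1000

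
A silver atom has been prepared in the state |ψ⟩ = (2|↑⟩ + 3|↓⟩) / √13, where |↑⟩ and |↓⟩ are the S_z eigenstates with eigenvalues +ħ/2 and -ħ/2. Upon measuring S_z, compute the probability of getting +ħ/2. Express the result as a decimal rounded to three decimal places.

The +ħ/2 outcome corresponds to |↑⟩. Its amplitude in |ψ⟩ is 2/√13.
P = |2|² / 13 = 4/13.

0.308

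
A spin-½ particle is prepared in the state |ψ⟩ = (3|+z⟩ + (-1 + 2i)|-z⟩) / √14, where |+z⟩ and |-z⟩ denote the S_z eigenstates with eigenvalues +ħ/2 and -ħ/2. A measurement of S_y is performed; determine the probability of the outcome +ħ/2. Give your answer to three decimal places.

0.929

|+y⟩ = (|+z⟩ + i|-z⟩)/√2, so ⟨+y|ψ⟩ = (5 + i) / (√2·√14).
P = |5 + i|² / 28 = 26/28.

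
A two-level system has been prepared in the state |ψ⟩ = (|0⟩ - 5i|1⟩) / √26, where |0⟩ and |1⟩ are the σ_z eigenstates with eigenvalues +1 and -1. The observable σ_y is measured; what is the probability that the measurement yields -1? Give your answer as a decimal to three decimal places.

0.692

|-y⟩ = (|0⟩ - i|1⟩)/√2, so ⟨-y|ψ⟩ = (6) / (√2·√26).
P = |6|² / 52 = 36/52.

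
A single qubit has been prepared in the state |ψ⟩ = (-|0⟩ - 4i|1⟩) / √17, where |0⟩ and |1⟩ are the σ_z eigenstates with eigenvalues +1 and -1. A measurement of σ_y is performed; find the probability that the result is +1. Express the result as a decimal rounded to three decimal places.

|+y⟩ = (|0⟩ + i|1⟩)/√2, so ⟨+y|ψ⟩ = (-5) / (√2·√17).
P = |-5|² / 34 = 25/34.

0.735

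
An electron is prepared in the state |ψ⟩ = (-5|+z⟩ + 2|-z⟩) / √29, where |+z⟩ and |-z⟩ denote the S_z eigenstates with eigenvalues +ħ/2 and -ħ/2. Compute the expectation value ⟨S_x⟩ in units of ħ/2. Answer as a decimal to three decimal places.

⟨σ_x⟩ = 2 Re(a* b)/(|a|²+|b|²) with a = -5, b = 2.
a* b = -10, so ⟨σ_x⟩ = -20/29.
⟨S_x⟩ = (ħ/2)·⟨σ_x⟩.

-0.690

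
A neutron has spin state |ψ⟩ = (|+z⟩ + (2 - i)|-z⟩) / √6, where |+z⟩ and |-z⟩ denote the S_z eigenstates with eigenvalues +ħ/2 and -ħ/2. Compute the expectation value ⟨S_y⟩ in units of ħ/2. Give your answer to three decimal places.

⟨σ_y⟩ = 2 Im(a* b)/(|a|²+|b|²) with a = 1, b = (2 - i).
a* b = (2 - i), so ⟨σ_y⟩ = -2/6.
⟨S_y⟩ = (ħ/2)·⟨σ_y⟩.

-0.333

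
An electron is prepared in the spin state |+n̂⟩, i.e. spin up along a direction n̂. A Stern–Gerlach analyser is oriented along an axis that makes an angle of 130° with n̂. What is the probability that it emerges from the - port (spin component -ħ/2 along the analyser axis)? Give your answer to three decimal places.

0.821

For spin-½, the probability of finding spin-up along an axis at angle θ to the initial spin direction is cos²(θ/2); spin-down is sin²(θ/2).
θ = 130°, so P = sin²(65°) ≈ 0.821.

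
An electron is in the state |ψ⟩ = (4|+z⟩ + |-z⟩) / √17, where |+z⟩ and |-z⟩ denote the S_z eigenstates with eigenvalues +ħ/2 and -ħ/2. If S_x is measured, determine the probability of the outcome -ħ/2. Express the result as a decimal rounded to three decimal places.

0.265

|-x⟩ = (|+z⟩ - |-z⟩)/√2, so ⟨-x|ψ⟩ = (3) / (√2·√17).
P = |3|² / 34 = 9/34.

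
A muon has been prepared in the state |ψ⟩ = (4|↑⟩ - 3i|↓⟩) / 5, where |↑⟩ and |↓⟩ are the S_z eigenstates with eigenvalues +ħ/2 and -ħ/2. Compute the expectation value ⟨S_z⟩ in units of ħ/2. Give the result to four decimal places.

0.2800

⟨σ_z⟩ = |a|² - |b|² divided by |a|²+|b|², with a, b the |↑⟩, |↓⟩ amplitudes.
= (16 - 9)/25 = 7/25.
⟨S_z⟩ = (ħ/2)·⟨σ_z⟩.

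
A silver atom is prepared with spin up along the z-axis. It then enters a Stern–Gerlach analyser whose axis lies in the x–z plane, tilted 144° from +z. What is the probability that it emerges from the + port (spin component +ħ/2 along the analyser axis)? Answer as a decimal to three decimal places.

For spin-½, the probability of finding spin-up along an axis at angle θ to the initial spin direction is cos²(θ/2); spin-down is sin²(θ/2).
θ = 144°, so P = cos²(72°) ≈ 0.095.

0.095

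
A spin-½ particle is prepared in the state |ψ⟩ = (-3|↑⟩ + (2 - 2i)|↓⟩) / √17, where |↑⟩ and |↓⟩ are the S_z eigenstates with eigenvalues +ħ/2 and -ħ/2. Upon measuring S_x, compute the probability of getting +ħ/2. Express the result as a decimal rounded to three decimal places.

0.147

|+x⟩ = (|↑⟩ + |↓⟩)/√2, so ⟨+x|ψ⟩ = (-1 - 2i) / (√2·√17).
P = |-1 - 2i|² / 34 = 5/34.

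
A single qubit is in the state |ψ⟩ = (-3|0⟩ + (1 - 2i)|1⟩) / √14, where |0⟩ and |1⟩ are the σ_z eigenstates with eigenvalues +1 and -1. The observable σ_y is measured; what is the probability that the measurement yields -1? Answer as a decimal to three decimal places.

|-y⟩ = (|0⟩ - i|1⟩)/√2, so ⟨-y|ψ⟩ = (-1 + i) / (√2·√14).
P = |-1 + i|² / 28 = 2/28.

0.071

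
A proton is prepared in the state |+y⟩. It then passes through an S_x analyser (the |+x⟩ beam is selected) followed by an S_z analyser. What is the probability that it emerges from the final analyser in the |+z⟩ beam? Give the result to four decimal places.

0.2500

First analyser (S_x): from |+y⟩, P(|+x⟩) = 1/2.
After stage 1 the state is |+x⟩; P(|+z⟩) = |⟨+z|+x⟩|² = 1/2.
Joint probability = 1/2 × 1/2 = 0.2500.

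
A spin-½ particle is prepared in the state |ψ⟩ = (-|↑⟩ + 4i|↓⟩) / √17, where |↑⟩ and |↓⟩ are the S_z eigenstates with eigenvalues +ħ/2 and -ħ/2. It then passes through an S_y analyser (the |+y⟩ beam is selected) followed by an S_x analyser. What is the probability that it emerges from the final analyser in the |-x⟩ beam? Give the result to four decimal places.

First analyser (S_y): P(|+y⟩) = |⟨+y|ψ⟩|² = 9/34.
After stage 1 the state is |+y⟩; P(|-x⟩) = |⟨-x|+y⟩|² = 1/2.
Joint probability = 9/34 × 1/2 = 0.1324.

0.1324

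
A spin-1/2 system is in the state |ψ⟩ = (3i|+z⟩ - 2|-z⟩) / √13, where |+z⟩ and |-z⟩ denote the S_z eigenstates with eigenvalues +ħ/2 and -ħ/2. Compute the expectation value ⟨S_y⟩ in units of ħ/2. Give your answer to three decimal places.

0.923

⟨σ_y⟩ = 2 Im(a* b)/(|a|²+|b|²) with a = 3i, b = -2.
a* b = 6i, so ⟨σ_y⟩ = 12/13.
⟨S_y⟩ = (ħ/2)·⟨σ_y⟩.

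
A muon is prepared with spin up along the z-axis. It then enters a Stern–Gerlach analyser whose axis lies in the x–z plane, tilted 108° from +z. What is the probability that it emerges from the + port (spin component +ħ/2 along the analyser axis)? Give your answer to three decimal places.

For spin-½, the probability of finding spin-up along an axis at angle θ to the initial spin direction is cos²(θ/2); spin-down is sin²(θ/2).
θ = 108°, so P = cos²(54°) ≈ 0.345.

0.345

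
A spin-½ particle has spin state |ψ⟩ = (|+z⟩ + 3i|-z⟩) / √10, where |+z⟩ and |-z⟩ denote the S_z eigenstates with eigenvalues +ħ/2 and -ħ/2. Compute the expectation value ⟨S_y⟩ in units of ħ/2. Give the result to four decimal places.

0.6000

⟨σ_y⟩ = 2 Im(a* b)/(|a|²+|b|²) with a = 1, b = 3i.
a* b = 3i, so ⟨σ_y⟩ = 6/10.
⟨S_y⟩ = (ħ/2)·⟨σ_y⟩.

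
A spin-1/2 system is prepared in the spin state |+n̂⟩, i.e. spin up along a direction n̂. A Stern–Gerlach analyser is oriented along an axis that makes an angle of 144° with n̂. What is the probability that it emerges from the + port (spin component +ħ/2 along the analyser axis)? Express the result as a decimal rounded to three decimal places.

0.095

For spin-½, the probability of finding spin-up along an axis at angle θ to the initial spin direction is cos²(θ/2); spin-down is sin²(θ/2).
θ = 144°, so P = cos²(72°) ≈ 0.095.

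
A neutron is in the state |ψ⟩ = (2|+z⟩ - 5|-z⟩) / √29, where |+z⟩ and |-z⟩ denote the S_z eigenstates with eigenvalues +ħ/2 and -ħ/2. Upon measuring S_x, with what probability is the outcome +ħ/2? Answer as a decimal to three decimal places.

|+x⟩ = (|+z⟩ + |-z⟩)/√2, so ⟨+x|ψ⟩ = (-3) / (√2·√29).
P = |-3|² / 58 = 9/58.

0.155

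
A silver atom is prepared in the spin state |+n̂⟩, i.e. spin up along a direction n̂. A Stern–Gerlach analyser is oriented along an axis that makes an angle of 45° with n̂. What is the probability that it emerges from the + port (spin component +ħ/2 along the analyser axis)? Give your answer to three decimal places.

0.854

For spin-½, the probability of finding spin-up along an axis at angle θ to the initial spin direction is cos²(θ/2); spin-down is sin²(θ/2).
θ = 45°, so P = cos²(22.5°) ≈ 0.854.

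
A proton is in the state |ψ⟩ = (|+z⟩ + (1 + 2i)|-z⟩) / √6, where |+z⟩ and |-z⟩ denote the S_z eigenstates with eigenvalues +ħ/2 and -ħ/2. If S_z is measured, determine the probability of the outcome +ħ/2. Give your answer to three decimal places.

0.167

The +ħ/2 outcome corresponds to |+z⟩. Its amplitude in |ψ⟩ is 1/√6.
P = |1|² / 6 = 1/6.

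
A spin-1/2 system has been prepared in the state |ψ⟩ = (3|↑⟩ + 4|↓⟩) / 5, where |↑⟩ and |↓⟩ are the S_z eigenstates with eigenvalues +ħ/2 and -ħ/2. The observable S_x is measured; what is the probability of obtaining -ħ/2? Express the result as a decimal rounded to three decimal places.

|-x⟩ = (|↑⟩ - |↓⟩)/√2, so ⟨-x|ψ⟩ = (-1) / (√2·5).
P = |-1|² / 50 = 1/50.

0.020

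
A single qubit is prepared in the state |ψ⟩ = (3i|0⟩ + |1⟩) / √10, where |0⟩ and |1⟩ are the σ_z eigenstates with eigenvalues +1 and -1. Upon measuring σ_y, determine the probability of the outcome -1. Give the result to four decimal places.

0.8000

|-y⟩ = (|0⟩ - i|1⟩)/√2, so ⟨-y|ψ⟩ = (4i) / (√2·√10).
P = |4i|² / 20 = 16/20.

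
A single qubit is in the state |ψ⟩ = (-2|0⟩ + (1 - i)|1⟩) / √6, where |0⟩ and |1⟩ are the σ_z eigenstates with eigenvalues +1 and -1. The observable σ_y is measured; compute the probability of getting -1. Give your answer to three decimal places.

|-y⟩ = (|0⟩ - i|1⟩)/√2, so ⟨-y|ψ⟩ = (-1 + i) / (√2·√6).
P = |-1 + i|² / 12 = 2/12.

0.167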